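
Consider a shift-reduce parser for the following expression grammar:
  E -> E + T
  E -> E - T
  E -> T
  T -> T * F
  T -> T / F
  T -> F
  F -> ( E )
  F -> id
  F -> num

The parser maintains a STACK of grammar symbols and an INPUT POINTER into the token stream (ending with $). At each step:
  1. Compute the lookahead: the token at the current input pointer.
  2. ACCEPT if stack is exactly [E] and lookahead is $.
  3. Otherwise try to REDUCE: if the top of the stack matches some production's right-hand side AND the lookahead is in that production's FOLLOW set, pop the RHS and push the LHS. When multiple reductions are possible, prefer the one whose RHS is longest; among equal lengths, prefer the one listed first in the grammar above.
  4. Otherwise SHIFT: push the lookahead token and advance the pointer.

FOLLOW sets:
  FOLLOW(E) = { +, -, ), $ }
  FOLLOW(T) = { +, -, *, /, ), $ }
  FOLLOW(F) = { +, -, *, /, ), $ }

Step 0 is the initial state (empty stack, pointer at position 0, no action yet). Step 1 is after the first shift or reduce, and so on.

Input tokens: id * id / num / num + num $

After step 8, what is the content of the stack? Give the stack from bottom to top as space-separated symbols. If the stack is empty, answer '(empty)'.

Answer: T /

Derivation:
Step 1: shift id. Stack=[id] ptr=1 lookahead=* remaining=[* id / num / num + num $]
Step 2: reduce F->id. Stack=[F] ptr=1 lookahead=* remaining=[* id / num / num + num $]
Step 3: reduce T->F. Stack=[T] ptr=1 lookahead=* remaining=[* id / num / num + num $]
Step 4: shift *. Stack=[T *] ptr=2 lookahead=id remaining=[id / num / num + num $]
Step 5: shift id. Stack=[T * id] ptr=3 lookahead=/ remaining=[/ num / num + num $]
Step 6: reduce F->id. Stack=[T * F] ptr=3 lookahead=/ remaining=[/ num / num + num $]
Step 7: reduce T->T * F. Stack=[T] ptr=3 lookahead=/ remaining=[/ num / num + num $]
Step 8: shift /. Stack=[T /] ptr=4 lookahead=num remaining=[num / num + num $]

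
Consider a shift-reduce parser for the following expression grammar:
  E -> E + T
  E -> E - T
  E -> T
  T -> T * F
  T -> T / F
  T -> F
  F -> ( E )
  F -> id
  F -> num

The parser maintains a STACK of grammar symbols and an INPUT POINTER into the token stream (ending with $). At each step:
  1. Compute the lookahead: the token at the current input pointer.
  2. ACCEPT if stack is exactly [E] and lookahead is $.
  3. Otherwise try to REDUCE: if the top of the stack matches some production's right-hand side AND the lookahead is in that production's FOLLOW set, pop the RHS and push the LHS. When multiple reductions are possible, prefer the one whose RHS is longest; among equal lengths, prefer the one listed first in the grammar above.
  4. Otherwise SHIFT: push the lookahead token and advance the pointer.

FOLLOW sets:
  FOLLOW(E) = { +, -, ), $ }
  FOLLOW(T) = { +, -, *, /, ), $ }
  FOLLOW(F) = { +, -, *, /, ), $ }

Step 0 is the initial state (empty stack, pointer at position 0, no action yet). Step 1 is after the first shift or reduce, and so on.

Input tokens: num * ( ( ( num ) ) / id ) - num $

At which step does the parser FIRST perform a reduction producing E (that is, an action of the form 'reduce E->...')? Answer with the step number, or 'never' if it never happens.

Step 1: shift num. Stack=[num] ptr=1 lookahead=* remaining=[* ( ( ( num ) ) / id ) - num $]
Step 2: reduce F->num. Stack=[F] ptr=1 lookahead=* remaining=[* ( ( ( num ) ) / id ) - num $]
Step 3: reduce T->F. Stack=[T] ptr=1 lookahead=* remaining=[* ( ( ( num ) ) / id ) - num $]
Step 4: shift *. Stack=[T *] ptr=2 lookahead=( remaining=[( ( ( num ) ) / id ) - num $]
Step 5: shift (. Stack=[T * (] ptr=3 lookahead=( remaining=[( ( num ) ) / id ) - num $]
Step 6: shift (. Stack=[T * ( (] ptr=4 lookahead=( remaining=[( num ) ) / id ) - num $]
Step 7: shift (. Stack=[T * ( ( (] ptr=5 lookahead=num remaining=[num ) ) / id ) - num $]
Step 8: shift num. Stack=[T * ( ( ( num] ptr=6 lookahead=) remaining=[) ) / id ) - num $]
Step 9: reduce F->num. Stack=[T * ( ( ( F] ptr=6 lookahead=) remaining=[) ) / id ) - num $]
Step 10: reduce T->F. Stack=[T * ( ( ( T] ptr=6 lookahead=) remaining=[) ) / id ) - num $]
Step 11: reduce E->T. Stack=[T * ( ( ( E] ptr=6 lookahead=) remaining=[) ) / id ) - num $]

Answer: 11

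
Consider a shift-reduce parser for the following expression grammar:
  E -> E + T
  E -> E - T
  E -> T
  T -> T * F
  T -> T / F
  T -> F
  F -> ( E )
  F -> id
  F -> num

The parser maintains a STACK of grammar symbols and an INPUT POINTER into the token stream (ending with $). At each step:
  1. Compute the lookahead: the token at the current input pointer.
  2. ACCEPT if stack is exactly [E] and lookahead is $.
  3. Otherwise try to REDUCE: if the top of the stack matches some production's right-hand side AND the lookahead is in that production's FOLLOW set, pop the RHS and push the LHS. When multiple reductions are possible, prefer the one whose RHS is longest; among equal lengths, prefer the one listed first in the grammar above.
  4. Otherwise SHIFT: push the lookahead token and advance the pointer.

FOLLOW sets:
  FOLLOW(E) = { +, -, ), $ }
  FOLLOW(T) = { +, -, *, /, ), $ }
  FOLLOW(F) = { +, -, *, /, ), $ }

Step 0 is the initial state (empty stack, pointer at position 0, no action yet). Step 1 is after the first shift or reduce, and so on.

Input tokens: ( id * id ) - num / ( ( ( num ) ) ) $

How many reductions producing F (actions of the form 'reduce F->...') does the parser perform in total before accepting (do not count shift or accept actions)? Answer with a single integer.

Answer: 8

Derivation:
Step 1: shift (. Stack=[(] ptr=1 lookahead=id remaining=[id * id ) - num / ( ( ( num ) ) ) $]
Step 2: shift id. Stack=[( id] ptr=2 lookahead=* remaining=[* id ) - num / ( ( ( num ) ) ) $]
Step 3: reduce F->id. Stack=[( F] ptr=2 lookahead=* remaining=[* id ) - num / ( ( ( num ) ) ) $]
Step 4: reduce T->F. Stack=[( T] ptr=2 lookahead=* remaining=[* id ) - num / ( ( ( num ) ) ) $]
Step 5: shift *. Stack=[( T *] ptr=3 lookahead=id remaining=[id ) - num / ( ( ( num ) ) ) $]
Step 6: shift id. Stack=[( T * id] ptr=4 lookahead=) remaining=[) - num / ( ( ( num ) ) ) $]
Step 7: reduce F->id. Stack=[( T * F] ptr=4 lookahead=) remaining=[) - num / ( ( ( num ) ) ) $]
Step 8: reduce T->T * F. Stack=[( T] ptr=4 lookahead=) remaining=[) - num / ( ( ( num ) ) ) $]
Step 9: reduce E->T. Stack=[( E] ptr=4 lookahead=) remaining=[) - num / ( ( ( num ) ) ) $]
Step 10: shift ). Stack=[( E )] ptr=5 lookahead=- remaining=[- num / ( ( ( num ) ) ) $]
Step 11: reduce F->( E ). Stack=[F] ptr=5 lookahead=- remaining=[- num / ( ( ( num ) ) ) $]
Step 12: reduce T->F. Stack=[T] ptr=5 lookahead=- remaining=[- num / ( ( ( num ) ) ) $]
Step 13: reduce E->T. Stack=[E] ptr=5 lookahead=- remaining=[- num / ( ( ( num ) ) ) $]
Step 14: shift -. Stack=[E -] ptr=6 lookahead=num remaining=[num / ( ( ( num ) ) ) $]
Step 15: shift num. Stack=[E - num] ptr=7 lookahead=/ remaining=[/ ( ( ( num ) ) ) $]
Step 16: reduce F->num. Stack=[E - F] ptr=7 lookahead=/ remaining=[/ ( ( ( num ) ) ) $]
Step 17: reduce T->F. Stack=[E - T] ptr=7 lookahead=/ remaining=[/ ( ( ( num ) ) ) $]
Step 18: shift /. Stack=[E - T /] ptr=8 lookahead=( remaining=[( ( ( num ) ) ) $]
Step 19: shift (. Stack=[E - T / (] ptr=9 lookahead=( remaining=[( ( num ) ) ) $]
Step 20: shift (. Stack=[E - T / ( (] ptr=10 lookahead=( remaining=[( num ) ) ) $]
Step 21: shift (. Stack=[E - T / ( ( (] ptr=11 lookahead=num remaining=[num ) ) ) $]
Step 22: shift num. Stack=[E - T / ( ( ( num] ptr=12 lookahead=) remaining=[) ) ) $]
Step 23: reduce F->num. Stack=[E - T / ( ( ( F] ptr=12 lookahead=) remaining=[) ) ) $]
Step 24: reduce T->F. Stack=[E - T / ( ( ( T] ptr=12 lookahead=) remaining=[) ) ) $]
Step 25: reduce E->T. Stack=[E - T / ( ( ( E] ptr=12 lookahead=) remaining=[) ) ) $]
Step 26: shift ). Stack=[E - T / ( ( ( E )] ptr=13 lookahead=) remaining=[) ) $]
Step 27: reduce F->( E ). Stack=[E - T / ( ( F] ptr=13 lookahead=) remaining=[) ) $]
Step 28: reduce T->F. Stack=[E - T / ( ( T] ptr=13 lookahead=) remaining=[) ) $]
Step 29: reduce E->T. Stack=[E - T / ( ( E] ptr=13 lookahead=) remaining=[) ) $]
Step 30: shift ). Stack=[E - T / ( ( E )] ptr=14 lookahead=) remaining=[) $]
Step 31: reduce F->( E ). Stack=[E - T / ( F] ptr=14 lookahead=) remaining=[) $]
Step 32: reduce T->F. Stack=[E - T / ( T] ptr=14 lookahead=) remaining=[) $]
Step 33: reduce E->T. Stack=[E - T / ( E] ptr=14 lookahead=) remaining=[) $]
Step 34: shift ). Stack=[E - T / ( E )] ptr=15 lookahead=$ remaining=[$]
Step 35: reduce F->( E ). Stack=[E - T / F] ptr=15 lookahead=$ remaining=[$]
Step 36: reduce T->T / F. Stack=[E - T] ptr=15 lookahead=$ remaining=[$]
Step 37: reduce E->E - T. Stack=[E] ptr=15 lookahead=$ remaining=[$]
Step 38: accept. Stack=[E] ptr=15 lookahead=$ remaining=[$]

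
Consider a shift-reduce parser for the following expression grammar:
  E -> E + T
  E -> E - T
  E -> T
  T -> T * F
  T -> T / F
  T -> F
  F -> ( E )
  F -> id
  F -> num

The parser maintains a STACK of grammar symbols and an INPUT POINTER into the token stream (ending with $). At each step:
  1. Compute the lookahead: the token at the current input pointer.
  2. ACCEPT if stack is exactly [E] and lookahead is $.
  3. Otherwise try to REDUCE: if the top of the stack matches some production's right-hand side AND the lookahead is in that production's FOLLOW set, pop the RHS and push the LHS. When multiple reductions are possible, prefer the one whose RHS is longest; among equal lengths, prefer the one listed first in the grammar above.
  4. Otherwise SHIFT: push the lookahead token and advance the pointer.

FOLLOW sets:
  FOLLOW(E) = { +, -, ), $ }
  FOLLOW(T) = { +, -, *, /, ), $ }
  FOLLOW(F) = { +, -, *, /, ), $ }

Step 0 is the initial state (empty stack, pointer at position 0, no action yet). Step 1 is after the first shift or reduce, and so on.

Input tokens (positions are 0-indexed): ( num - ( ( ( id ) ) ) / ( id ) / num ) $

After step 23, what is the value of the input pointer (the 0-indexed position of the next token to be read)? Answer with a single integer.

Step 1: shift (. Stack=[(] ptr=1 lookahead=num remaining=[num - ( ( ( id ) ) ) / ( id ) / num ) $]
Step 2: shift num. Stack=[( num] ptr=2 lookahead=- remaining=[- ( ( ( id ) ) ) / ( id ) / num ) $]
Step 3: reduce F->num. Stack=[( F] ptr=2 lookahead=- remaining=[- ( ( ( id ) ) ) / ( id ) / num ) $]
Step 4: reduce T->F. Stack=[( T] ptr=2 lookahead=- remaining=[- ( ( ( id ) ) ) / ( id ) / num ) $]
Step 5: reduce E->T. Stack=[( E] ptr=2 lookahead=- remaining=[- ( ( ( id ) ) ) / ( id ) / num ) $]
Step 6: shift -. Stack=[( E -] ptr=3 lookahead=( remaining=[( ( ( id ) ) ) / ( id ) / num ) $]
Step 7: shift (. Stack=[( E - (] ptr=4 lookahead=( remaining=[( ( id ) ) ) / ( id ) / num ) $]
Step 8: shift (. Stack=[( E - ( (] ptr=5 lookahead=( remaining=[( id ) ) ) / ( id ) / num ) $]
Step 9: shift (. Stack=[( E - ( ( (] ptr=6 lookahead=id remaining=[id ) ) ) / ( id ) / num ) $]
Step 10: shift id. Stack=[( E - ( ( ( id] ptr=7 lookahead=) remaining=[) ) ) / ( id ) / num ) $]
Step 11: reduce F->id. Stack=[( E - ( ( ( F] ptr=7 lookahead=) remaining=[) ) ) / ( id ) / num ) $]
Step 12: reduce T->F. Stack=[( E - ( ( ( T] ptr=7 lookahead=) remaining=[) ) ) / ( id ) / num ) $]
Step 13: reduce E->T. Stack=[( E - ( ( ( E] ptr=7 lookahead=) remaining=[) ) ) / ( id ) / num ) $]
Step 14: shift ). Stack=[( E - ( ( ( E )] ptr=8 lookahead=) remaining=[) ) / ( id ) / num ) $]
Step 15: reduce F->( E ). Stack=[( E - ( ( F] ptr=8 lookahead=) remaining=[) ) / ( id ) / num ) $]
Step 16: reduce T->F. Stack=[( E - ( ( T] ptr=8 lookahead=) remaining=[) ) / ( id ) / num ) $]
Step 17: reduce E->T. Stack=[( E - ( ( E] ptr=8 lookahead=) remaining=[) ) / ( id ) / num ) $]
Step 18: shift ). Stack=[( E - ( ( E )] ptr=9 lookahead=) remaining=[) / ( id ) / num ) $]
Step 19: reduce F->( E ). Stack=[( E - ( F] ptr=9 lookahead=) remaining=[) / ( id ) / num ) $]
Step 20: reduce T->F. Stack=[( E - ( T] ptr=9 lookahead=) remaining=[) / ( id ) / num ) $]
Step 21: reduce E->T. Stack=[( E - ( E] ptr=9 lookahead=) remaining=[) / ( id ) / num ) $]
Step 22: shift ). Stack=[( E - ( E )] ptr=10 lookahead=/ remaining=[/ ( id ) / num ) $]
Step 23: reduce F->( E ). Stack=[( E - F] ptr=10 lookahead=/ remaining=[/ ( id ) / num ) $]

Answer: 10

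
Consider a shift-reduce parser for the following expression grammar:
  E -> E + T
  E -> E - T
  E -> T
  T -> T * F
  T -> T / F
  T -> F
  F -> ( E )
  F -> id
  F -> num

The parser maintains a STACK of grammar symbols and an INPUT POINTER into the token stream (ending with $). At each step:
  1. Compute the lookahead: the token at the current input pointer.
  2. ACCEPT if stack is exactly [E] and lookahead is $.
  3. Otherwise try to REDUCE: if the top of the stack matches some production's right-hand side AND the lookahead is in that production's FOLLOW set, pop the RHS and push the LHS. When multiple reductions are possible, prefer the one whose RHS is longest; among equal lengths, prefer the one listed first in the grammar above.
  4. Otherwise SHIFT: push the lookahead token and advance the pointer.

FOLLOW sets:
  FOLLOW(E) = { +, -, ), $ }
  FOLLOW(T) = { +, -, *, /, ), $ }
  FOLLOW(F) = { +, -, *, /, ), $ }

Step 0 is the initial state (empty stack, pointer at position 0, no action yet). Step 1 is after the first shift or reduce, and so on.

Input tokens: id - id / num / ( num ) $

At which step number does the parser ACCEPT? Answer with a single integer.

Answer: 23

Derivation:
Step 1: shift id. Stack=[id] ptr=1 lookahead=- remaining=[- id / num / ( num ) $]
Step 2: reduce F->id. Stack=[F] ptr=1 lookahead=- remaining=[- id / num / ( num ) $]
Step 3: reduce T->F. Stack=[T] ptr=1 lookahead=- remaining=[- id / num / ( num ) $]
Step 4: reduce E->T. Stack=[E] ptr=1 lookahead=- remaining=[- id / num / ( num ) $]
Step 5: shift -. Stack=[E -] ptr=2 lookahead=id remaining=[id / num / ( num ) $]
Step 6: shift id. Stack=[E - id] ptr=3 lookahead=/ remaining=[/ num / ( num ) $]
Step 7: reduce F->id. Stack=[E - F] ptr=3 lookahead=/ remaining=[/ num / ( num ) $]
Step 8: reduce T->F. Stack=[E - T] ptr=3 lookahead=/ remaining=[/ num / ( num ) $]
Step 9: shift /. Stack=[E - T /] ptr=4 lookahead=num remaining=[num / ( num ) $]
Step 10: shift num. Stack=[E - T / num] ptr=5 lookahead=/ remaining=[/ ( num ) $]
Step 11: reduce F->num. Stack=[E - T / F] ptr=5 lookahead=/ remaining=[/ ( num ) $]
Step 12: reduce T->T / F. Stack=[E - T] ptr=5 lookahead=/ remaining=[/ ( num ) $]
Step 13: shift /. Stack=[E - T /] ptr=6 lookahead=( remaining=[( num ) $]
Step 14: shift (. Stack=[E - T / (] ptr=7 lookahead=num remaining=[num ) $]
Step 15: shift num. Stack=[E - T / ( num] ptr=8 lookahead=) remaining=[) $]
Step 16: reduce F->num. Stack=[E - T / ( F] ptr=8 lookahead=) remaining=[) $]
Step 17: reduce T->F. Stack=[E - T / ( T] ptr=8 lookahead=) remaining=[) $]
Step 18: reduce E->T. Stack=[E - T / ( E] ptr=8 lookahead=) remaining=[) $]
Step 19: shift ). Stack=[E - T / ( E )] ptr=9 lookahead=$ remaining=[$]
Step 20: reduce F->( E ). Stack=[E - T / F] ptr=9 lookahead=$ remaining=[$]
Step 21: reduce T->T / F. Stack=[E - T] ptr=9 lookahead=$ remaining=[$]
Step 22: reduce E->E - T. Stack=[E] ptr=9 lookahead=$ remaining=[$]
Step 23: accept. Stack=[E] ptr=9 lookahead=$ remaining=[$]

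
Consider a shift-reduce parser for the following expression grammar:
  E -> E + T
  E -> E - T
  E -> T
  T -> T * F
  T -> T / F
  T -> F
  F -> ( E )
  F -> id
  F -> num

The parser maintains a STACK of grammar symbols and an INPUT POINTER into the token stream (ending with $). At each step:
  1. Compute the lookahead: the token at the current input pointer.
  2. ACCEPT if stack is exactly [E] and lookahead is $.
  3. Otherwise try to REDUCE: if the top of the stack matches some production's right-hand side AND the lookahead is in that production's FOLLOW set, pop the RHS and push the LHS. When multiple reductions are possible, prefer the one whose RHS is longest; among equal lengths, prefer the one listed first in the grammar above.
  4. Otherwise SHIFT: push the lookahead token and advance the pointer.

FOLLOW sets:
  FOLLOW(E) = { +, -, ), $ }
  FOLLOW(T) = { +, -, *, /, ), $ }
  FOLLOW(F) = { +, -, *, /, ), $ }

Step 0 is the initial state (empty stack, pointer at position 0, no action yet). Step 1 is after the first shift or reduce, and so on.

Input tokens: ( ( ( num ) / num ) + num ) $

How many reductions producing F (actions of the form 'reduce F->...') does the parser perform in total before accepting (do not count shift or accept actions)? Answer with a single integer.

Step 1: shift (. Stack=[(] ptr=1 lookahead=( remaining=[( ( num ) / num ) + num ) $]
Step 2: shift (. Stack=[( (] ptr=2 lookahead=( remaining=[( num ) / num ) + num ) $]
Step 3: shift (. Stack=[( ( (] ptr=3 lookahead=num remaining=[num ) / num ) + num ) $]
Step 4: shift num. Stack=[( ( ( num] ptr=4 lookahead=) remaining=[) / num ) + num ) $]
Step 5: reduce F->num. Stack=[( ( ( F] ptr=4 lookahead=) remaining=[) / num ) + num ) $]
Step 6: reduce T->F. Stack=[( ( ( T] ptr=4 lookahead=) remaining=[) / num ) + num ) $]
Step 7: reduce E->T. Stack=[( ( ( E] ptr=4 lookahead=) remaining=[) / num ) + num ) $]
Step 8: shift ). Stack=[( ( ( E )] ptr=5 lookahead=/ remaining=[/ num ) + num ) $]
Step 9: reduce F->( E ). Stack=[( ( F] ptr=5 lookahead=/ remaining=[/ num ) + num ) $]
Step 10: reduce T->F. Stack=[( ( T] ptr=5 lookahead=/ remaining=[/ num ) + num ) $]
Step 11: shift /. Stack=[( ( T /] ptr=6 lookahead=num remaining=[num ) + num ) $]
Step 12: shift num. Stack=[( ( T / num] ptr=7 lookahead=) remaining=[) + num ) $]
Step 13: reduce F->num. Stack=[( ( T / F] ptr=7 lookahead=) remaining=[) + num ) $]
Step 14: reduce T->T / F. Stack=[( ( T] ptr=7 lookahead=) remaining=[) + num ) $]
Step 15: reduce E->T. Stack=[( ( E] ptr=7 lookahead=) remaining=[) + num ) $]
Step 16: shift ). Stack=[( ( E )] ptr=8 lookahead=+ remaining=[+ num ) $]
Step 17: reduce F->( E ). Stack=[( F] ptr=8 lookahead=+ remaining=[+ num ) $]
Step 18: reduce T->F. Stack=[( T] ptr=8 lookahead=+ remaining=[+ num ) $]
Step 19: reduce E->T. Stack=[( E] ptr=8 lookahead=+ remaining=[+ num ) $]
Step 20: shift +. Stack=[( E +] ptr=9 lookahead=num remaining=[num ) $]
Step 21: shift num. Stack=[( E + num] ptr=10 lookahead=) remaining=[) $]
Step 22: reduce F->num. Stack=[( E + F] ptr=10 lookahead=) remaining=[) $]
Step 23: reduce T->F. Stack=[( E + T] ptr=10 lookahead=) remaining=[) $]
Step 24: reduce E->E + T. Stack=[( E] ptr=10 lookahead=) remaining=[) $]
Step 25: shift ). Stack=[( E )] ptr=11 lookahead=$ remaining=[$]
Step 26: reduce F->( E ). Stack=[F] ptr=11 lookahead=$ remaining=[$]
Step 27: reduce T->F. Stack=[T] ptr=11 lookahead=$ remaining=[$]
Step 28: reduce E->T. Stack=[E] ptr=11 lookahead=$ remaining=[$]
Step 29: accept. Stack=[E] ptr=11 lookahead=$ remaining=[$]

Answer: 6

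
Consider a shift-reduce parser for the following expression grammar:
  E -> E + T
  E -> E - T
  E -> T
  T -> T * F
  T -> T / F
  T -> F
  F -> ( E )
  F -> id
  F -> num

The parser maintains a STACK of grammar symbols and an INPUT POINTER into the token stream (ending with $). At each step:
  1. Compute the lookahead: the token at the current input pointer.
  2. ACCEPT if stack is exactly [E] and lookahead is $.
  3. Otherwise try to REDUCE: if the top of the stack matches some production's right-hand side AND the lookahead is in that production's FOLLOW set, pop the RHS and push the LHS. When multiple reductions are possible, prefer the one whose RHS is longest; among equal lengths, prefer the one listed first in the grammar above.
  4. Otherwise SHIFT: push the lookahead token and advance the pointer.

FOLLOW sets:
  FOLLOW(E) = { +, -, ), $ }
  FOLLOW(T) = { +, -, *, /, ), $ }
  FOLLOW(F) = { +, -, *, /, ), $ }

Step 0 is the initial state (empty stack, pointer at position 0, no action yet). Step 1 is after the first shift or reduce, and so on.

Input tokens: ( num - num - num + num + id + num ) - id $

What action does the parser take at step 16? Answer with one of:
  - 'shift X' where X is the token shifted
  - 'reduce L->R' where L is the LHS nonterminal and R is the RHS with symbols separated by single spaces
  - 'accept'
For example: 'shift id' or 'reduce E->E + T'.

Answer: shift +

Derivation:
Step 1: shift (. Stack=[(] ptr=1 lookahead=num remaining=[num - num - num + num + id + num ) - id $]
Step 2: shift num. Stack=[( num] ptr=2 lookahead=- remaining=[- num - num + num + id + num ) - id $]
Step 3: reduce F->num. Stack=[( F] ptr=2 lookahead=- remaining=[- num - num + num + id + num ) - id $]
Step 4: reduce T->F. Stack=[( T] ptr=2 lookahead=- remaining=[- num - num + num + id + num ) - id $]
Step 5: reduce E->T. Stack=[( E] ptr=2 lookahead=- remaining=[- num - num + num + id + num ) - id $]
Step 6: shift -. Stack=[( E -] ptr=3 lookahead=num remaining=[num - num + num + id + num ) - id $]
Step 7: shift num. Stack=[( E - num] ptr=4 lookahead=- remaining=[- num + num + id + num ) - id $]
Step 8: reduce F->num. Stack=[( E - F] ptr=4 lookahead=- remaining=[- num + num + id + num ) - id $]
Step 9: reduce T->F. Stack=[( E - T] ptr=4 lookahead=- remaining=[- num + num + id + num ) - id $]
Step 10: reduce E->E - T. Stack=[( E] ptr=4 lookahead=- remaining=[- num + num + id + num ) - id $]
Step 11: shift -. Stack=[( E -] ptr=5 lookahead=num remaining=[num + num + id + num ) - id $]
Step 12: shift num. Stack=[( E - num] ptr=6 lookahead=+ remaining=[+ num + id + num ) - id $]
Step 13: reduce F->num. Stack=[( E - F] ptr=6 lookahead=+ remaining=[+ num + id + num ) - id $]
Step 14: reduce T->F. Stack=[( E - T] ptr=6 lookahead=+ remaining=[+ num + id + num ) - id $]
Step 15: reduce E->E - T. Stack=[( E] ptr=6 lookahead=+ remaining=[+ num + id + num ) - id $]
Step 16: shift +. Stack=[( E +] ptr=7 lookahead=num remaining=[num + id + num ) - id $]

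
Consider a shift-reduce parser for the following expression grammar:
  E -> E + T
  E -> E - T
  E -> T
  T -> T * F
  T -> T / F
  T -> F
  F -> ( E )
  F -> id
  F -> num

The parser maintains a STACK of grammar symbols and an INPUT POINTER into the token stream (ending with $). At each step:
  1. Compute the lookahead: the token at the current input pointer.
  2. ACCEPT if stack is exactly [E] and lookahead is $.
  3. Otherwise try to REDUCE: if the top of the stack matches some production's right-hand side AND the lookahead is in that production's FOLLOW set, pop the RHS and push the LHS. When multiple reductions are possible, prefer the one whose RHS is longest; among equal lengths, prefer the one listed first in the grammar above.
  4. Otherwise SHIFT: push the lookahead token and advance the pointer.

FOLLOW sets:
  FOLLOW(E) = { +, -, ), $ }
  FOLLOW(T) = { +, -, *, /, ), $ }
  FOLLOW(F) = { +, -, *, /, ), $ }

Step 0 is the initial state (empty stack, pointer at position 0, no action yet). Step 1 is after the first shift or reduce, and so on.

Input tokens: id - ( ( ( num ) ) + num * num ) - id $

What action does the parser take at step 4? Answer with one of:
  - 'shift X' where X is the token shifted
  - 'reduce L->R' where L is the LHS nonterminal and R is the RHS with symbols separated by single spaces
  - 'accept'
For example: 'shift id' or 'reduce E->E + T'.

Answer: reduce E->T

Derivation:
Step 1: shift id. Stack=[id] ptr=1 lookahead=- remaining=[- ( ( ( num ) ) + num * num ) - id $]
Step 2: reduce F->id. Stack=[F] ptr=1 lookahead=- remaining=[- ( ( ( num ) ) + num * num ) - id $]
Step 3: reduce T->F. Stack=[T] ptr=1 lookahead=- remaining=[- ( ( ( num ) ) + num * num ) - id $]
Step 4: reduce E->T. Stack=[E] ptr=1 lookahead=- remaining=[- ( ( ( num ) ) + num * num ) - id $]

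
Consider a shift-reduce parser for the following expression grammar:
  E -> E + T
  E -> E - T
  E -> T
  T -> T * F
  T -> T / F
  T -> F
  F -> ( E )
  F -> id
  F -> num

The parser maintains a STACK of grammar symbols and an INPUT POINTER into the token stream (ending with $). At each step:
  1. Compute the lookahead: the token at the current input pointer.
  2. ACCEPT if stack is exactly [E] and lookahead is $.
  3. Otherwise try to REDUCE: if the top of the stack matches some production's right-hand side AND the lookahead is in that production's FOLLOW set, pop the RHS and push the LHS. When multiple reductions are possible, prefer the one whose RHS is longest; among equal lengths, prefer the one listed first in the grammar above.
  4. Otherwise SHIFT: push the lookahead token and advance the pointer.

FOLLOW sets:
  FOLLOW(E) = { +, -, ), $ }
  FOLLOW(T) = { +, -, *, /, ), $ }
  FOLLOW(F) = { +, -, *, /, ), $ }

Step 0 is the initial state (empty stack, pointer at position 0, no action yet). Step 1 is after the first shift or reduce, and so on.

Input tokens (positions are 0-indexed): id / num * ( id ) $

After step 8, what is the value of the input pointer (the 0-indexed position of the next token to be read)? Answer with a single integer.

Step 1: shift id. Stack=[id] ptr=1 lookahead=/ remaining=[/ num * ( id ) $]
Step 2: reduce F->id. Stack=[F] ptr=1 lookahead=/ remaining=[/ num * ( id ) $]
Step 3: reduce T->F. Stack=[T] ptr=1 lookahead=/ remaining=[/ num * ( id ) $]
Step 4: shift /. Stack=[T /] ptr=2 lookahead=num remaining=[num * ( id ) $]
Step 5: shift num. Stack=[T / num] ptr=3 lookahead=* remaining=[* ( id ) $]
Step 6: reduce F->num. Stack=[T / F] ptr=3 lookahead=* remaining=[* ( id ) $]
Step 7: reduce T->T / F. Stack=[T] ptr=3 lookahead=* remaining=[* ( id ) $]
Step 8: shift *. Stack=[T *] ptr=4 lookahead=( remaining=[( id ) $]

Answer: 4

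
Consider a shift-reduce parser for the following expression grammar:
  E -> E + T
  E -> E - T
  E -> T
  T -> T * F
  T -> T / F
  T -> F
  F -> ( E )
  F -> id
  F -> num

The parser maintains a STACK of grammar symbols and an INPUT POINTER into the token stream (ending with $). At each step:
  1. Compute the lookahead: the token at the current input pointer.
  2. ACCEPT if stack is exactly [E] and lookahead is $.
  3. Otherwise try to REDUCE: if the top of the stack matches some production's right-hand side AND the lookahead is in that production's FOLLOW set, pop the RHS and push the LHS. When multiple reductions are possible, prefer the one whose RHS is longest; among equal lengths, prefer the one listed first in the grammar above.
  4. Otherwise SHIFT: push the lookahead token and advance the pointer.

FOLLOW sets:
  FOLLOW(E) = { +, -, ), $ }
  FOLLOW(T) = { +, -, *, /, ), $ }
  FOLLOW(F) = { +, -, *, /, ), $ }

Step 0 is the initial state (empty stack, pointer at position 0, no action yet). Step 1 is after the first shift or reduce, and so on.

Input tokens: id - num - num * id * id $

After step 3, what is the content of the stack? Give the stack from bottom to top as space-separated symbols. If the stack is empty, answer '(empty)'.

Step 1: shift id. Stack=[id] ptr=1 lookahead=- remaining=[- num - num * id * id $]
Step 2: reduce F->id. Stack=[F] ptr=1 lookahead=- remaining=[- num - num * id * id $]
Step 3: reduce T->F. Stack=[T] ptr=1 lookahead=- remaining=[- num - num * id * id $]

Answer: T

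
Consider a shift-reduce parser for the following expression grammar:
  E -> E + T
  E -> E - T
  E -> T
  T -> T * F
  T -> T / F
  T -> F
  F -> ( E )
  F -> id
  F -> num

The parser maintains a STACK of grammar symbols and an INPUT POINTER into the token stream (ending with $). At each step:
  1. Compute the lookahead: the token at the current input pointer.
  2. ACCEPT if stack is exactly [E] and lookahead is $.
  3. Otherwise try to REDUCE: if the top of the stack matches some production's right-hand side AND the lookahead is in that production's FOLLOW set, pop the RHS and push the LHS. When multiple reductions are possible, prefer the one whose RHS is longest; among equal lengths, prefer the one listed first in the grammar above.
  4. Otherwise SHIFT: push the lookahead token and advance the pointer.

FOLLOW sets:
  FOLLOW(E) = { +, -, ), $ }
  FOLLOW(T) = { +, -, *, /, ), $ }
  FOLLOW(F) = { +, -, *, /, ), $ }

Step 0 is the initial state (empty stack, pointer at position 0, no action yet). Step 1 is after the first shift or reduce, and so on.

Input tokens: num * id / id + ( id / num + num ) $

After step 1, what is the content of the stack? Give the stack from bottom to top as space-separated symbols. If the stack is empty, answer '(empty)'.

Step 1: shift num. Stack=[num] ptr=1 lookahead=* remaining=[* id / id + ( id / num + num ) $]

Answer: num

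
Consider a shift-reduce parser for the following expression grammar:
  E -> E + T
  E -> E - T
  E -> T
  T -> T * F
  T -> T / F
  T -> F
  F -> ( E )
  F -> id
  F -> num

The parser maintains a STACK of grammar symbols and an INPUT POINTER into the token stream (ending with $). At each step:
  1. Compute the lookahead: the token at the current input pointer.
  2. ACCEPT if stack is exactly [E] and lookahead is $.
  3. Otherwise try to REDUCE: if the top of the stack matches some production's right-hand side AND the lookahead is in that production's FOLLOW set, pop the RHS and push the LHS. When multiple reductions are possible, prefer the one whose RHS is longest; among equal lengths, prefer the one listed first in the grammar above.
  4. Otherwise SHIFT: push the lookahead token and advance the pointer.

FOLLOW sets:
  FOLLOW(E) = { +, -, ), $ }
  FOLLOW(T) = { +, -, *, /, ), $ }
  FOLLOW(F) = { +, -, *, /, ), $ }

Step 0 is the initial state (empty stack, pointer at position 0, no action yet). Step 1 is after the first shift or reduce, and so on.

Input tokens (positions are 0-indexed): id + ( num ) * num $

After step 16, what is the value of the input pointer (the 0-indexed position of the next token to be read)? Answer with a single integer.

Step 1: shift id. Stack=[id] ptr=1 lookahead=+ remaining=[+ ( num ) * num $]
Step 2: reduce F->id. Stack=[F] ptr=1 lookahead=+ remaining=[+ ( num ) * num $]
Step 3: reduce T->F. Stack=[T] ptr=1 lookahead=+ remaining=[+ ( num ) * num $]
Step 4: reduce E->T. Stack=[E] ptr=1 lookahead=+ remaining=[+ ( num ) * num $]
Step 5: shift +. Stack=[E +] ptr=2 lookahead=( remaining=[( num ) * num $]
Step 6: shift (. Stack=[E + (] ptr=3 lookahead=num remaining=[num ) * num $]
Step 7: shift num. Stack=[E + ( num] ptr=4 lookahead=) remaining=[) * num $]
Step 8: reduce F->num. Stack=[E + ( F] ptr=4 lookahead=) remaining=[) * num $]
Step 9: reduce T->F. Stack=[E + ( T] ptr=4 lookahead=) remaining=[) * num $]
Step 10: reduce E->T. Stack=[E + ( E] ptr=4 lookahead=) remaining=[) * num $]
Step 11: shift ). Stack=[E + ( E )] ptr=5 lookahead=* remaining=[* num $]
Step 12: reduce F->( E ). Stack=[E + F] ptr=5 lookahead=* remaining=[* num $]
Step 13: reduce T->F. Stack=[E + T] ptr=5 lookahead=* remaining=[* num $]
Step 14: shift *. Stack=[E + T *] ptr=6 lookahead=num remaining=[num $]
Step 15: shift num. Stack=[E + T * num] ptr=7 lookahead=$ remaining=[$]
Step 16: reduce F->num. Stack=[E + T * F] ptr=7 lookahead=$ remaining=[$]

Answer: 7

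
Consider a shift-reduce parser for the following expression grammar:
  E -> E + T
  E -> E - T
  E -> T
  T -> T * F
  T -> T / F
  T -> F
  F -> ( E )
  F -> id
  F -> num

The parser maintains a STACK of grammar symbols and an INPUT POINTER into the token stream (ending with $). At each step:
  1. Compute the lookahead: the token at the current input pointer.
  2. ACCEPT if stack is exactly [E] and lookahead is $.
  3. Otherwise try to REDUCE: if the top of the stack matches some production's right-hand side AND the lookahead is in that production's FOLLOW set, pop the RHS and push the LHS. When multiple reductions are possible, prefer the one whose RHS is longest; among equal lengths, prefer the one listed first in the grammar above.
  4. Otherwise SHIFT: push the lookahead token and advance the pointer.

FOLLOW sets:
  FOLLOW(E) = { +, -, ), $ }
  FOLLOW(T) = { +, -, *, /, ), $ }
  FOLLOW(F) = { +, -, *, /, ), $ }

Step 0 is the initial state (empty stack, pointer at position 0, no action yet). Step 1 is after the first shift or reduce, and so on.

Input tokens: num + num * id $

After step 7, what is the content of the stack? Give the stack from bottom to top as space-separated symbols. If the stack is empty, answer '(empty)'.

Step 1: shift num. Stack=[num] ptr=1 lookahead=+ remaining=[+ num * id $]
Step 2: reduce F->num. Stack=[F] ptr=1 lookahead=+ remaining=[+ num * id $]
Step 3: reduce T->F. Stack=[T] ptr=1 lookahead=+ remaining=[+ num * id $]
Step 4: reduce E->T. Stack=[E] ptr=1 lookahead=+ remaining=[+ num * id $]
Step 5: shift +. Stack=[E +] ptr=2 lookahead=num remaining=[num * id $]
Step 6: shift num. Stack=[E + num] ptr=3 lookahead=* remaining=[* id $]
Step 7: reduce F->num. Stack=[E + F] ptr=3 lookahead=* remaining=[* id $]

Answer: E + F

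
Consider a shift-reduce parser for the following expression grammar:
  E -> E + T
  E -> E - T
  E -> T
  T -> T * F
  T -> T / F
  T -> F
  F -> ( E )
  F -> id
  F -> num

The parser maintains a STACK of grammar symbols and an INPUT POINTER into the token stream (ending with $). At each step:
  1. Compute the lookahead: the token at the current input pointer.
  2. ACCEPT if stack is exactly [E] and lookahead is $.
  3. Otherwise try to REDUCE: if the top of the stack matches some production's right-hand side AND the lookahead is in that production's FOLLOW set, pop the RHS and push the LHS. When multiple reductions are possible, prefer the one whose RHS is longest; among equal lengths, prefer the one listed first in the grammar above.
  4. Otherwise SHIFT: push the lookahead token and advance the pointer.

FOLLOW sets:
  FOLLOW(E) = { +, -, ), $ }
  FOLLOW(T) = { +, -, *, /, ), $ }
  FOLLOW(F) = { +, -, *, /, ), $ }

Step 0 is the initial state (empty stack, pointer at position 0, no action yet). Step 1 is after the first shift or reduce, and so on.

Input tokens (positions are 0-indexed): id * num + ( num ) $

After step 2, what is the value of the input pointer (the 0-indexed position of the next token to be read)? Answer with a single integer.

Step 1: shift id. Stack=[id] ptr=1 lookahead=* remaining=[* num + ( num ) $]
Step 2: reduce F->id. Stack=[F] ptr=1 lookahead=* remaining=[* num + ( num ) $]

Answer: 1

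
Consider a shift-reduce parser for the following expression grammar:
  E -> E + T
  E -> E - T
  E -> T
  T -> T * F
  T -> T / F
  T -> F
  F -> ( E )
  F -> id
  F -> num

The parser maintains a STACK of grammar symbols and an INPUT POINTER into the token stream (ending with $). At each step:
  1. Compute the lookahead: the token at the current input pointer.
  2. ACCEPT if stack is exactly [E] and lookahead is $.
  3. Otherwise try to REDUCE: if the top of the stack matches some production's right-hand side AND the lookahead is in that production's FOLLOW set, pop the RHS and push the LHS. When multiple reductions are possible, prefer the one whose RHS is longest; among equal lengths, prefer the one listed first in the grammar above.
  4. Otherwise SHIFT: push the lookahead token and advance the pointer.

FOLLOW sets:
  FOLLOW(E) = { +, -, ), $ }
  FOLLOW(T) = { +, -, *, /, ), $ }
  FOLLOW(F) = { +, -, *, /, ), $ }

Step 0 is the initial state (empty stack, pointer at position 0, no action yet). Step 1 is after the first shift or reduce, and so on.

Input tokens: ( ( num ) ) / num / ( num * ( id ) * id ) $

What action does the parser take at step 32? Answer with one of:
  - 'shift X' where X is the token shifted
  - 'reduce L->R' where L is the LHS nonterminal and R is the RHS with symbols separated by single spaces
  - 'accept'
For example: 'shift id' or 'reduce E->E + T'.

Answer: shift *

Derivation:
Step 1: shift (. Stack=[(] ptr=1 lookahead=( remaining=[( num ) ) / num / ( num * ( id ) * id ) $]
Step 2: shift (. Stack=[( (] ptr=2 lookahead=num remaining=[num ) ) / num / ( num * ( id ) * id ) $]
Step 3: shift num. Stack=[( ( num] ptr=3 lookahead=) remaining=[) ) / num / ( num * ( id ) * id ) $]
Step 4: reduce F->num. Stack=[( ( F] ptr=3 lookahead=) remaining=[) ) / num / ( num * ( id ) * id ) $]
Step 5: reduce T->F. Stack=[( ( T] ptr=3 lookahead=) remaining=[) ) / num / ( num * ( id ) * id ) $]
Step 6: reduce E->T. Stack=[( ( E] ptr=3 lookahead=) remaining=[) ) / num / ( num * ( id ) * id ) $]
Step 7: shift ). Stack=[( ( E )] ptr=4 lookahead=) remaining=[) / num / ( num * ( id ) * id ) $]
Step 8: reduce F->( E ). Stack=[( F] ptr=4 lookahead=) remaining=[) / num / ( num * ( id ) * id ) $]
Step 9: reduce T->F. Stack=[( T] ptr=4 lookahead=) remaining=[) / num / ( num * ( id ) * id ) $]
Step 10: reduce E->T. Stack=[( E] ptr=4 lookahead=) remaining=[) / num / ( num * ( id ) * id ) $]
Step 11: shift ). Stack=[( E )] ptr=5 lookahead=/ remaining=[/ num / ( num * ( id ) * id ) $]
Step 12: reduce F->( E ). Stack=[F] ptr=5 lookahead=/ remaining=[/ num / ( num * ( id ) * id ) $]
Step 13: reduce T->F. Stack=[T] ptr=5 lookahead=/ remaining=[/ num / ( num * ( id ) * id ) $]
Step 14: shift /. Stack=[T /] ptr=6 lookahead=num remaining=[num / ( num * ( id ) * id ) $]
Step 15: shift num. Stack=[T / num] ptr=7 lookahead=/ remaining=[/ ( num * ( id ) * id ) $]
Step 16: reduce F->num. Stack=[T / F] ptr=7 lookahead=/ remaining=[/ ( num * ( id ) * id ) $]
Step 17: reduce T->T / F. Stack=[T] ptr=7 lookahead=/ remaining=[/ ( num * ( id ) * id ) $]
Step 18: shift /. Stack=[T /] ptr=8 lookahead=( remaining=[( num * ( id ) * id ) $]
Step 19: shift (. Stack=[T / (] ptr=9 lookahead=num remaining=[num * ( id ) * id ) $]
Step 20: shift num. Stack=[T / ( num] ptr=10 lookahead=* remaining=[* ( id ) * id ) $]
Step 21: reduce F->num. Stack=[T / ( F] ptr=10 lookahead=* remaining=[* ( id ) * id ) $]
Step 22: reduce T->F. Stack=[T / ( T] ptr=10 lookahead=* remaining=[* ( id ) * id ) $]
Step 23: shift *. Stack=[T / ( T *] ptr=11 lookahead=( remaining=[( id ) * id ) $]
Step 24: shift (. Stack=[T / ( T * (] ptr=12 lookahead=id remaining=[id ) * id ) $]
Step 25: shift id. Stack=[T / ( T * ( id] ptr=13 lookahead=) remaining=[) * id ) $]
Step 26: reduce F->id. Stack=[T / ( T * ( F] ptr=13 lookahead=) remaining=[) * id ) $]
Step 27: reduce T->F. Stack=[T / ( T * ( T] ptr=13 lookahead=) remaining=[) * id ) $]
Step 28: reduce E->T. Stack=[T / ( T * ( E] ptr=13 lookahead=) remaining=[) * id ) $]
Step 29: shift ). Stack=[T / ( T * ( E )] ptr=14 lookahead=* remaining=[* id ) $]
Step 30: reduce F->( E ). Stack=[T / ( T * F] ptr=14 lookahead=* remaining=[* id ) $]
Step 31: reduce T->T * F. Stack=[T / ( T] ptr=14 lookahead=* remaining=[* id ) $]
Step 32: shift *. Stack=[T / ( T *] ptr=15 lookahead=id remaining=[id ) $]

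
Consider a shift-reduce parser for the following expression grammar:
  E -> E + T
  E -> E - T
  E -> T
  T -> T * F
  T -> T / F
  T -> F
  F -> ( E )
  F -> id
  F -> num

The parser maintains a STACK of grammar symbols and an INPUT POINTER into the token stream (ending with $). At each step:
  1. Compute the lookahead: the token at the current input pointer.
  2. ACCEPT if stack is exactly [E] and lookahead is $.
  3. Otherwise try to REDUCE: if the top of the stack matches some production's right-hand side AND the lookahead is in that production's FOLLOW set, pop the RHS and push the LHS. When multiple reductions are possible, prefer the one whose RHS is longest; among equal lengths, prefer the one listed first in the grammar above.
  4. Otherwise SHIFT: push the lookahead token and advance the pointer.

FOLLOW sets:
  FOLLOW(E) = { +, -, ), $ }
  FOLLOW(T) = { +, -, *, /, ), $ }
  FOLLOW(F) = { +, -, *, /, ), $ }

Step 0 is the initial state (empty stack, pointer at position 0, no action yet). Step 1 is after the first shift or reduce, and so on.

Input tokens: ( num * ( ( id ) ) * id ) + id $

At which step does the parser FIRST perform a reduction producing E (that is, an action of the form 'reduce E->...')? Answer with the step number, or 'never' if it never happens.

Answer: 11

Derivation:
Step 1: shift (. Stack=[(] ptr=1 lookahead=num remaining=[num * ( ( id ) ) * id ) + id $]
Step 2: shift num. Stack=[( num] ptr=2 lookahead=* remaining=[* ( ( id ) ) * id ) + id $]
Step 3: reduce F->num. Stack=[( F] ptr=2 lookahead=* remaining=[* ( ( id ) ) * id ) + id $]
Step 4: reduce T->F. Stack=[( T] ptr=2 lookahead=* remaining=[* ( ( id ) ) * id ) + id $]
Step 5: shift *. Stack=[( T *] ptr=3 lookahead=( remaining=[( ( id ) ) * id ) + id $]
Step 6: shift (. Stack=[( T * (] ptr=4 lookahead=( remaining=[( id ) ) * id ) + id $]
Step 7: shift (. Stack=[( T * ( (] ptr=5 lookahead=id remaining=[id ) ) * id ) + id $]
Step 8: shift id. Stack=[( T * ( ( id] ptr=6 lookahead=) remaining=[) ) * id ) + id $]
Step 9: reduce F->id. Stack=[( T * ( ( F] ptr=6 lookahead=) remaining=[) ) * id ) + id $]
Step 10: reduce T->F. Stack=[( T * ( ( T] ptr=6 lookahead=) remaining=[) ) * id ) + id $]
Step 11: reduce E->T. Stack=[( T * ( ( E] ptr=6 lookahead=) remaining=[) ) * id ) + id $]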